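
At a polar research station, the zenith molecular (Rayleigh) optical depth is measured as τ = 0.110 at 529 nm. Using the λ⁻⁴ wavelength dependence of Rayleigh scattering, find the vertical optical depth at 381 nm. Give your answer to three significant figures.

0.409

τ(381 nm) = τ(529 nm) × (529/381)⁴ = 0.110 × (1.3885)⁴ = 0.110 × 3.7164 = 0.4088.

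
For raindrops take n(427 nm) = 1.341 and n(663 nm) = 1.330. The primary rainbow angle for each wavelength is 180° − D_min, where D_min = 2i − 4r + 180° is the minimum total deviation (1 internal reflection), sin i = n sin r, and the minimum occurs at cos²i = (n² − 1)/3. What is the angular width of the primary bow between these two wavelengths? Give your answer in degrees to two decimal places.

At 427 nm (n = 1.341): cos²i = 0.26609 → i = 58.946°, r = 39.705°, D_min = 139.071°, rainbow angle = 40.929°.
At 663 nm (n = 1.330): cos²i = 0.25630 → i = 59.585°, r = 40.422°, D_min = 137.484°, rainbow angle = 42.516°.
Angular width = |40.929° − 42.516°| = 1.588°.

1.59°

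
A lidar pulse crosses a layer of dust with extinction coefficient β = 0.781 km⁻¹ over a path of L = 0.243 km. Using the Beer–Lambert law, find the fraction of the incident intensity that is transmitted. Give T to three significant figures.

τ = β·L = 0.781 × 0.243 = 0.1898.
T = exp(−0.1898) = 0.8271.

0.827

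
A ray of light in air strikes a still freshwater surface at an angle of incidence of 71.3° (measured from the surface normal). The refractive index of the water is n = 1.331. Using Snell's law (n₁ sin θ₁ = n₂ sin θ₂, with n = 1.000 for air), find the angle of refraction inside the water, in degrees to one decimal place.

Snell: sin θ_r = sin θ_i / n = sin 71.3° / 1.331 = 0.9472 / 1.331 = 0.7117.
θ_r = arcsin(0.7117) = 45.37°.

45.4°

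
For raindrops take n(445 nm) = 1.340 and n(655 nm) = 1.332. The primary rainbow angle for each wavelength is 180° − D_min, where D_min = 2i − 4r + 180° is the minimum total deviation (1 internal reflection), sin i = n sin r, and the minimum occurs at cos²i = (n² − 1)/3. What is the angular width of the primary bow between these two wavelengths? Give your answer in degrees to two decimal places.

At 445 nm (n = 1.340): cos²i = 0.26520 → i = 59.004°, r = 39.770°, D_min = 138.929°, rainbow angle = 41.071°.
At 655 nm (n = 1.332): cos²i = 0.25807 → i = 59.469°, r = 40.290°, D_min = 137.776°, rainbow angle = 42.224°.
Angular width = |41.071° − 42.224°| = 1.153°.

1.15°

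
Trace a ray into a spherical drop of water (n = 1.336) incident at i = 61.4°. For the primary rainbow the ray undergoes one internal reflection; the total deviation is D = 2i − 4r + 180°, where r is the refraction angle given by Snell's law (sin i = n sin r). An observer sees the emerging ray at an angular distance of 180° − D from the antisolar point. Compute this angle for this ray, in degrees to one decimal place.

41.5°

sin r = sin 61.4° / 1.336 = 0.8780/1.336 = 0.6572; r = 41.08°.
D = 2·61.4° − 4·41.08° + 180° = 122.80° − 164.34° + 180° = 138.46°.
Angle from antisolar point = 180° − D = 41.54°.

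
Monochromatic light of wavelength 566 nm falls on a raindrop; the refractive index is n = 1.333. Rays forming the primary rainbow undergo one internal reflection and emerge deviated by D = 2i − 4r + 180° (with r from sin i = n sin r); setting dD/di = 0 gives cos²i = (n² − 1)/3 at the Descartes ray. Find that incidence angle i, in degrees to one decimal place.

cos²i = (1.333² − 1)/3 = (1.77689 − 1)/3 = 0.25896.
cos i = 0.50888, so i = 59.410°.

59.4°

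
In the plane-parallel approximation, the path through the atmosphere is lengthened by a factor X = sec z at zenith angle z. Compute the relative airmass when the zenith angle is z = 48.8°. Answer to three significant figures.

X = sec z = 1/cos 48.8° = 1/0.6587 = 1.5182.

1.52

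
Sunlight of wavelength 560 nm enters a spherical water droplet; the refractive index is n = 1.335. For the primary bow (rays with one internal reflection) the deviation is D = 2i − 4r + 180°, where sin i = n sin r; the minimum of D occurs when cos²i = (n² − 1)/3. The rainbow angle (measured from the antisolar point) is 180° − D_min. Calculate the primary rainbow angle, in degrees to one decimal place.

41.8°

cos²i = (1.78222 − 1)/3 = 0.26074; i = arccos(0.51063) = 59.294°.
sin r = sin 59.294°/1.335 = 0.64405; r = 40.094°.
D_min = 2·59.294° − 4·40.094° + 180° = 138.212°.
Rainbow angle = 180° − D_min = 41.788°.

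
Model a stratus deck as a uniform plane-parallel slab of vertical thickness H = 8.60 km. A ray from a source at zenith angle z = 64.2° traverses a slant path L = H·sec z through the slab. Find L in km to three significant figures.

sec z = 1/cos 64.2° = 2.2976.
L = 8.60 × 2.2976 = 19.760 km.

19.8 km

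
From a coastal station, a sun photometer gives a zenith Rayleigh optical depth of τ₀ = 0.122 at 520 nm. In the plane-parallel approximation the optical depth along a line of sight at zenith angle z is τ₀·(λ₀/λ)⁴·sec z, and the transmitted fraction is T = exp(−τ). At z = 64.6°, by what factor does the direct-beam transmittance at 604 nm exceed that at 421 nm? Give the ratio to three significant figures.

Airmass: sec 64.6° = 2.3314.
τ(604 nm) = 0.122 × (520/604)⁴ × 2.3314 = 0.122 × 0.5494 × 2.3314 = 0.1563.
τ(421 nm) = 0.122 × (520/421)⁴ × 2.3314 = 0.122 × 2.3275 × 2.3314 = 0.6620.
T(604)/T(421) = exp(τ_B − τ_A) = exp(0.5057) = 1.6582.

1.66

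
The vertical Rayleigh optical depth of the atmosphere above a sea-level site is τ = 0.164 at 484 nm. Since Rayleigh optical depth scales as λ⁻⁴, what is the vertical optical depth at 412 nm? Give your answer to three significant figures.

0.312

τ(412 nm) = τ(484 nm) × (484/412)⁴ = 0.164 × (1.1748)⁴ = 0.164 × 1.9046 = 0.3123.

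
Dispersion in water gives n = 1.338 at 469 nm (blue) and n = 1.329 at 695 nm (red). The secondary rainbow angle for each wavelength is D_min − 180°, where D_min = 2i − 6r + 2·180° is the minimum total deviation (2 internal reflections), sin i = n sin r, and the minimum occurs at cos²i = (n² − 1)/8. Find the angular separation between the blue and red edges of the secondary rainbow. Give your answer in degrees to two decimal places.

2.36°

At 469 nm (n = 1.338): cos²i = 0.09878 → i = 71.682°, r = 45.195°, D_min = 232.193°, rainbow angle = 52.193°.
At 695 nm (n = 1.329): cos²i = 0.09578 → i = 71.972°, r = 45.685°, D_min = 229.837°, rainbow angle = 49.837°.
Angular width = |52.193° − 49.837°| = 2.356°.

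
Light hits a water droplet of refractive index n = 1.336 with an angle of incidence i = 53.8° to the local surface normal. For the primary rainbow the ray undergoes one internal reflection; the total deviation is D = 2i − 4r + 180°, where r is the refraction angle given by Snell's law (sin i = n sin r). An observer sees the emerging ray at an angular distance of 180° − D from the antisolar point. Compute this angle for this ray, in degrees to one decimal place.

sin r = sin 53.8° / 1.336 = 0.8070/1.336 = 0.6040; r = 37.16°.
D = 2·53.8° − 4·37.16° + 180° = 107.60° − 148.63° + 180° = 138.97°.
Angle from antisolar point = 180° − D = 41.03°.

41.0°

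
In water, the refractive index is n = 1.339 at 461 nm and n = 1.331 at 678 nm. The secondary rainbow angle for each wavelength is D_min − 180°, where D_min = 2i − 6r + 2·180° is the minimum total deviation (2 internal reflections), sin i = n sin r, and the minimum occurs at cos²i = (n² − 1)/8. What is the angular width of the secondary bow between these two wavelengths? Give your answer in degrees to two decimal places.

At 461 nm (n = 1.339): cos²i = 0.09912 → i = 71.650°, r = 45.141°, D_min = 232.451°, rainbow angle = 52.451°.
At 678 nm (n = 1.331): cos²i = 0.09645 → i = 71.907°, r = 45.575°, D_min = 230.365°, rainbow angle = 50.365°.
Angular width = |52.451° − 50.365°| = 2.086°.

2.09°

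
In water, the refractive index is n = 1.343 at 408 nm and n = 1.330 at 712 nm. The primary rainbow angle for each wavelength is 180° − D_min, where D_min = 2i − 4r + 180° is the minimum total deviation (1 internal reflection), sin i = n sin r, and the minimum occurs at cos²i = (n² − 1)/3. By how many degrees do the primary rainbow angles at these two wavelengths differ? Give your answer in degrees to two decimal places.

At 408 nm (n = 1.343): cos²i = 0.26788 → i = 58.830°, r = 39.577°, D_min = 139.354°, rainbow angle = 40.646°.
At 712 nm (n = 1.330): cos²i = 0.25630 → i = 59.585°, r = 40.422°, D_min = 137.484°, rainbow angle = 42.516°.
Angular width = |40.646° − 42.516°| = 1.871°.

1.87°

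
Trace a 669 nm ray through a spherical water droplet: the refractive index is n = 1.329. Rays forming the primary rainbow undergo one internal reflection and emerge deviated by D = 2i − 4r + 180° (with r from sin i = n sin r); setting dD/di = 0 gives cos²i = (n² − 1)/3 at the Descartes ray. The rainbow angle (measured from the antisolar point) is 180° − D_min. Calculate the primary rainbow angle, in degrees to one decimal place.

cos²i = (1.76624 − 1)/3 = 0.25541; i = arccos(0.50538) = 59.643°.
sin r = sin 59.643°/1.329 = 0.64928; r = 40.487°.
D_min = 2·59.643° − 4·40.487° + 180° = 137.337°.
Rainbow angle = 180° − D_min = 42.663°.

42.7°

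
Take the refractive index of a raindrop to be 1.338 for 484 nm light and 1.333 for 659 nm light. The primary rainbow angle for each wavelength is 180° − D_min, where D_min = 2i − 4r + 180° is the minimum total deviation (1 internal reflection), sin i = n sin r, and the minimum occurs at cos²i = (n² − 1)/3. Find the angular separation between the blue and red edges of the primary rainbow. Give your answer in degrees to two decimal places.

At 484 nm (n = 1.338): cos²i = 0.26341 → i = 59.120°, r = 39.899°, D_min = 138.643°, rainbow angle = 41.357°.
At 659 nm (n = 1.333): cos²i = 0.25896 → i = 59.410°, r = 40.225°, D_min = 137.922°, rainbow angle = 42.078°.
Angular width = |41.357° − 42.078°| = 0.722°.

0.72°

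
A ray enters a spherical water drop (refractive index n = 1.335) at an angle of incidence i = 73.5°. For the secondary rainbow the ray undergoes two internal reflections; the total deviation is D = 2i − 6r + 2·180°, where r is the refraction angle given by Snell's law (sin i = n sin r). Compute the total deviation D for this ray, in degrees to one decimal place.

231.6°

sin r = sin 73.5° / 1.335 = 0.9588/1.335 = 0.7182; r = 45.91°.
D = 2·73.5° − 6·45.91° + 2·180° = 147.00° − 275.44° + 360° = 231.56°.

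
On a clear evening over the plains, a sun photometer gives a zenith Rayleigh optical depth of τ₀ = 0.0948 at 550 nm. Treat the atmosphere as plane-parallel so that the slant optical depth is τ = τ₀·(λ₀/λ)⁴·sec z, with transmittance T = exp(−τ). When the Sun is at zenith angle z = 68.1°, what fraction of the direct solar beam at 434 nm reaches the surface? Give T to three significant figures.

0.519

sec 68.1° = 2.6811.
τ = 0.0948 × (550/434)⁴ × 2.6811 = 0.0948 × 2.5792 × 2.6811 = 0.6555.
T = exp(−0.6555) = 0.5192.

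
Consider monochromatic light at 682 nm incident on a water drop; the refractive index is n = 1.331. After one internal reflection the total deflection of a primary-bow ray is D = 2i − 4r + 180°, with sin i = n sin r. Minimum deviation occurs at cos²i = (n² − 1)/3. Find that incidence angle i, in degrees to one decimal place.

59.5°

cos²i = (1.331² − 1)/3 = (1.77156 − 1)/3 = 0.25719.
cos i = 0.50714, so i = 59.527°.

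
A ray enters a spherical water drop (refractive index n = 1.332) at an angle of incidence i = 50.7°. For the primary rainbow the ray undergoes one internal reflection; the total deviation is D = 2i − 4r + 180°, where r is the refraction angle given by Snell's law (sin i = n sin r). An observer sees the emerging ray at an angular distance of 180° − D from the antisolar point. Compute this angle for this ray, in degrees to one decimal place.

sin r = sin 50.7° / 1.332 = 0.7738/1.332 = 0.5810; r = 35.52°.
D = 2·50.7° − 4·35.52° + 180° = 101.40° − 142.07° + 180° = 139.33°.
Angle from antisolar point = 180° − D = 40.67°.

40.7°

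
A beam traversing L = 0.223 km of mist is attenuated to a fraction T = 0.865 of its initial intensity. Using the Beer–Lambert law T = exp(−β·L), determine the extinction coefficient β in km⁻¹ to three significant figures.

0.650 km⁻¹

Beer–Lambert: T = exp(−βL) ⇒ β = −ln(T)/L = −ln(0.865)/0.223 = 0.1450/0.223 = 0.6503 km⁻¹.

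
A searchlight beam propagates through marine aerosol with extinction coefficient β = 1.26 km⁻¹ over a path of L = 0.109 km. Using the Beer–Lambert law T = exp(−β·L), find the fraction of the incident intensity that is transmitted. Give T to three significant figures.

0.872

τ = β·L = 1.26 × 0.109 = 0.1373.
T = exp(−0.1373) = 0.8717.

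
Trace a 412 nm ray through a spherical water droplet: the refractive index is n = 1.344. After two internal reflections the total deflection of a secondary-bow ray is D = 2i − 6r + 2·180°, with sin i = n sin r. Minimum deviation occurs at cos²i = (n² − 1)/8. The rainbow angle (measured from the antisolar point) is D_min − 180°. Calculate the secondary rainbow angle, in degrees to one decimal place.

53.7°

cos²i = (1.80634 − 1)/8 = 0.10079; i = arccos(0.31748) = 71.490°.
sin r = sin 71.490°/1.344 = 0.70555; r = 44.874°.
D_min = 2·71.490° − 6·44.874° + 360° = 233.733°.
Rainbow angle = D_min − 180° = 53.733°.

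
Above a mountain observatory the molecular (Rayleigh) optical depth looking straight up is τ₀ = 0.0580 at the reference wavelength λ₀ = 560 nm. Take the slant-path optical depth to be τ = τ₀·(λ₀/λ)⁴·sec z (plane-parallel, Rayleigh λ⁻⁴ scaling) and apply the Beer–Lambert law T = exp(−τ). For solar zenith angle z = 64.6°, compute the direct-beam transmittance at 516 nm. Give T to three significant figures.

sec 64.6° = 2.3314.
τ = 0.0580 × (560/516)⁴ × 2.3314 = 0.0580 × 1.3872 × 2.3314 = 0.1876.
T = exp(−0.1876) = 0.8290.

0.829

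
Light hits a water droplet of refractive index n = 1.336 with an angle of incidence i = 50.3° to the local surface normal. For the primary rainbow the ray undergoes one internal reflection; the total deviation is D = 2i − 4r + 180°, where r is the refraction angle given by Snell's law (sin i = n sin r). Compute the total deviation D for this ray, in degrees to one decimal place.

139.9°

sin r = sin 50.3° / 1.336 = 0.7694/1.336 = 0.5759; r = 35.16°.
D = 2·50.3° − 4·35.16° + 180° = 100.60° − 140.65° + 180° = 139.95°.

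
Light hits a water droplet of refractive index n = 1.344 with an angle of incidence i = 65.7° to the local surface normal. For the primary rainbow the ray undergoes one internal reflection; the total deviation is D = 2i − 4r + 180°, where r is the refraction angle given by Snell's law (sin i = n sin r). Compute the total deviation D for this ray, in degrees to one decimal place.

140.6°

sin r = sin 65.7° / 1.344 = 0.9114/1.344 = 0.6781; r = 42.70°.
D = 2·65.7° − 4·42.70° + 180° = 131.40° − 170.79° + 180° = 140.61°.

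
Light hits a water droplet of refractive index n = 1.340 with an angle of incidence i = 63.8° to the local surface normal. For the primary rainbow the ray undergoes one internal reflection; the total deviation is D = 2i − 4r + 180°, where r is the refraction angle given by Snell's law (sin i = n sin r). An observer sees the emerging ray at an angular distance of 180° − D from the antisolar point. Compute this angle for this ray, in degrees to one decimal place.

40.5°

sin r = sin 63.8° / 1.340 = 0.8973/1.340 = 0.6696; r = 42.04°.
D = 2·63.8° − 4·42.04° + 180° = 127.60° − 168.14° + 180° = 139.46°.
Angle from antisolar point = 180° − D = 40.54°.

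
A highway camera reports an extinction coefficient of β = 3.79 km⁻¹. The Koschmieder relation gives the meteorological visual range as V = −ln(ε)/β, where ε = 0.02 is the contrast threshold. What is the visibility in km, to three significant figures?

1.03 km

V = −ln(0.02) / 3.79 = 3.912 / 3.79 = 1.0322 km.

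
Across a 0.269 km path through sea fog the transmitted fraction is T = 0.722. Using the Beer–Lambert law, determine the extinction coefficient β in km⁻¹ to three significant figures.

Beer–Lambert: T = exp(−βL) ⇒ β = −ln(T)/L = −ln(0.722)/0.269 = 0.3257/0.269 = 1.211 km⁻¹.

1.21 km⁻¹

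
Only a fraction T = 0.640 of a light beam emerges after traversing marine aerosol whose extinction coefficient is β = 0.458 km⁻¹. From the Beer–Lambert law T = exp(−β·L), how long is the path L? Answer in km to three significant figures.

Beer–Lambert: T = exp(−βL) ⇒ L = −ln(T)/β = −ln(0.640)/0.458 = 0.4463/0.458 = 0.9744 km.

0.974 km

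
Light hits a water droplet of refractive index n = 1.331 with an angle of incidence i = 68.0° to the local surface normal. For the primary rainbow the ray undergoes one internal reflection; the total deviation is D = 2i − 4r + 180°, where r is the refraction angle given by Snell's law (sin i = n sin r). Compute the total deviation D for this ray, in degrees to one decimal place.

139.4°

sin r = sin 68.0° / 1.331 = 0.9272/1.331 = 0.6966; r = 44.16°.
D = 2·68.0° − 4·44.16° + 180° = 136.00° − 176.62° + 180° = 139.38°.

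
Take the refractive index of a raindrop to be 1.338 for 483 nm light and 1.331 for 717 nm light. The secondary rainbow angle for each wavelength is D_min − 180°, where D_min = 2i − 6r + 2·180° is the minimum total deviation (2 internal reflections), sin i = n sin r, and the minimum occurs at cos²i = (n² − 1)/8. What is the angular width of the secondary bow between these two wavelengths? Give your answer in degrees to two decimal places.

At 483 nm (n = 1.338): cos²i = 0.09878 → i = 71.682°, r = 45.195°, D_min = 232.193°, rainbow angle = 52.193°.
At 717 nm (n = 1.331): cos²i = 0.09645 → i = 71.907°, r = 45.575°, D_min = 230.365°, rainbow angle = 50.365°.
Angular width = |52.193° − 50.365°| = 1.828°.

1.83°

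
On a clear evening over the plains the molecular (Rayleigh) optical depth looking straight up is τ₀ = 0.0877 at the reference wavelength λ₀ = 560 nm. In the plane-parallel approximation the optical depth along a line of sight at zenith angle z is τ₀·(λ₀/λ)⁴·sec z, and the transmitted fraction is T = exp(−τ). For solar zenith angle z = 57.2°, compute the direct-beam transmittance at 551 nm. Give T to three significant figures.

0.841

sec 57.2° = 1.8460.
τ = 0.0877 × (560/551)⁴ × 1.8460 = 0.0877 × 1.0670 × 1.8460 = 0.1727.
T = exp(−0.1727) = 0.8414.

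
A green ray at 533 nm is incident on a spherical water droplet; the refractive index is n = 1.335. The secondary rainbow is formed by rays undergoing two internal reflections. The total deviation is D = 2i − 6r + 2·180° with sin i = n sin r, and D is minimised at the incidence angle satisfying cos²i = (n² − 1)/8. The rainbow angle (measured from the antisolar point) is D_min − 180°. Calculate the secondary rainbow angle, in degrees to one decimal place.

cos²i = (1.78222 − 1)/8 = 0.09778; i = arccos(0.31269) = 71.778°.
sin r = sin 71.778°/1.335 = 0.71150; r = 45.357°.
D_min = 2·71.778° − 6·45.357° + 360° = 231.414°.
Rainbow angle = D_min − 180° = 51.414°.

51.4°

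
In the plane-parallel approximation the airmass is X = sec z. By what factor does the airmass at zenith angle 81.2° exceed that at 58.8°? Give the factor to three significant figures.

3.39

X(81.2°)/X(58.8°) = sec 81.2° / sec 58.8° = cos 58.8° / cos 81.2° = 0.5180/0.1530 = 3.3861.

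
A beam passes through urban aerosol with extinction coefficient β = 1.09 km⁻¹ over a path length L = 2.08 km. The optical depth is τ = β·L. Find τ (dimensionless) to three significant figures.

τ = β·L = 1.09 × 2.08 = 2.2672.

2.27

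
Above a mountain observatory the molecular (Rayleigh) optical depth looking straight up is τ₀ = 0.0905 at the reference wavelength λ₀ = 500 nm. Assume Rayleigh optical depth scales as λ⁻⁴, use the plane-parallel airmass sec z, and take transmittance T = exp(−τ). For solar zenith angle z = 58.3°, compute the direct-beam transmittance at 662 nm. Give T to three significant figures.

0.945

sec 58.3° = 1.9031.
τ = 0.0905 × (500/662)⁴ × 1.9031 = 0.0905 × 0.3254 × 1.9031 = 0.0560.
T = exp(−0.0560) = 0.9455.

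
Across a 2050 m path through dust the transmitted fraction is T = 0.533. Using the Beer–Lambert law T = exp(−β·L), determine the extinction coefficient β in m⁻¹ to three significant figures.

0.000307 m⁻¹

Beer–Lambert: T = exp(−βL) ⇒ β = −ln(T)/L = −ln(0.533)/2050 = 0.6292/2050 = 0.0003069 m⁻¹.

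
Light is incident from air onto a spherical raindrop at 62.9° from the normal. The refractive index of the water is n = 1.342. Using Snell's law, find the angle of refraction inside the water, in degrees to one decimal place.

41.6°

Snell: sin θ_r = sin θ_i / n = sin 62.9° / 1.342 = 0.8902 / 1.342 = 0.6633.
θ_r = arcsin(0.6633) = 41.56°.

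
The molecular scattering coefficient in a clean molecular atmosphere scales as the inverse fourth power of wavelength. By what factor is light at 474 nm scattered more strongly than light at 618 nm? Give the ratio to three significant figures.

Rayleigh scattering ∝ λ⁻⁴, so the ratio of coefficients is the inverse fourth power of the wavelength ratio.
σ(474)/σ(618) = (618/474)⁴ = (1.3038)⁴ = 2.89.

2.89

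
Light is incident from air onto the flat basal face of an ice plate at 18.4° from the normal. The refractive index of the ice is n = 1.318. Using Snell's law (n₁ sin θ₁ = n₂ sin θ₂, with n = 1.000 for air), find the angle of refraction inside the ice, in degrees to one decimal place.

13.9°

Snell: sin θ_r = sin θ_i / n = sin 18.4° / 1.318 = 0.3156 / 1.318 = 0.2395.
θ_r = arcsin(0.2395) = 13.86°.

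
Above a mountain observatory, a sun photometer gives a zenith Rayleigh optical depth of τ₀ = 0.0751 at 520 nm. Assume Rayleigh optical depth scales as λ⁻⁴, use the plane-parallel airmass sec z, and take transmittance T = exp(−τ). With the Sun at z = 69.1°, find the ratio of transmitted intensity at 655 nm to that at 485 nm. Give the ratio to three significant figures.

Airmass: sec 69.1° = 2.8032.
τ(655 nm) = 0.0751 × (520/655)⁴ × 2.8032 = 0.0751 × 0.3972 × 2.8032 = 0.0836.
τ(485 nm) = 0.0751 × (520/485)⁴ × 2.8032 = 0.0751 × 1.3214 × 2.8032 = 0.2782.
T(655)/T(485) = exp(τ_B − τ_A) = exp(0.1946) = 1.2148.

1.21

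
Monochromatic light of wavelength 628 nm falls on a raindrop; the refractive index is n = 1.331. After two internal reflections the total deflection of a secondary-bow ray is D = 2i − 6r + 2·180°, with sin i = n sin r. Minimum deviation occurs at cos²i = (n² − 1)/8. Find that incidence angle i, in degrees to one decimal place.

cos²i = (1.331² − 1)/8 = (1.77156 − 1)/8 = 0.09645.
cos i = 0.31056, so i = 71.907°.

71.9°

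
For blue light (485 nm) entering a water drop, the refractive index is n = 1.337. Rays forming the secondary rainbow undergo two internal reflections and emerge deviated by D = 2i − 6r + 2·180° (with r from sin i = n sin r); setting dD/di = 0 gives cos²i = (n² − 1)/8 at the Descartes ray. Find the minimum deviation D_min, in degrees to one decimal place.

231.9°

cos²i = (1.78757 − 1)/8 = 0.09845; i = arccos(0.31376) = 71.714°.
sin r = sin 71.714°/1.337 = 0.71017; r = 45.249°.
D_min = 2·71.714° − 6·45.249° + 360° = 231.934°.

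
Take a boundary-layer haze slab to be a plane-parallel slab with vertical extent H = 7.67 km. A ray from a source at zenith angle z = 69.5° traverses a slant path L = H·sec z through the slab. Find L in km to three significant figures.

sec z = 1/cos 69.5° = 2.8555.
L = 7.67 × 2.8555 = 21.901 km.

21.9 km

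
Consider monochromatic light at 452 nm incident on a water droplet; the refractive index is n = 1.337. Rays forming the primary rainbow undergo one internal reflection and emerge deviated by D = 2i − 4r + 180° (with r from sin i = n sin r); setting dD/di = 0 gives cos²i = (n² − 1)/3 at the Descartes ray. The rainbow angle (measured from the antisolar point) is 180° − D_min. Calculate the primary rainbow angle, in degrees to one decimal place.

41.5°

cos²i = (1.78757 − 1)/3 = 0.26252; i = arccos(0.51237) = 59.178°.
sin r = sin 59.178°/1.337 = 0.64231; r = 39.964°.
D_min = 2·59.178° − 4·39.964° + 180° = 138.500°.
Rainbow angle = 180° − D_min = 41.500°.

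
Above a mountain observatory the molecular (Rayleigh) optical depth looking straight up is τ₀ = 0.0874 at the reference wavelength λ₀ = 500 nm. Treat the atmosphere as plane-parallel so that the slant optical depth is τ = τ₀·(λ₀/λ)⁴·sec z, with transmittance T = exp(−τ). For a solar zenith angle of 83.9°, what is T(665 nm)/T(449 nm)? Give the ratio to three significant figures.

Airmass: sec 83.9° = 9.4105.
τ(665 nm) = 0.0874 × (500/665)⁴ × 9.4105 = 0.0874 × 0.3196 × 9.4105 = 0.2629.
τ(449 nm) = 0.0874 × (500/449)⁴ × 9.4105 = 0.0874 × 1.5378 × 9.4105 = 1.2648.
T(665)/T(449) = exp(τ_B − τ_A) = exp(1.0019) = 2.7236.

2.72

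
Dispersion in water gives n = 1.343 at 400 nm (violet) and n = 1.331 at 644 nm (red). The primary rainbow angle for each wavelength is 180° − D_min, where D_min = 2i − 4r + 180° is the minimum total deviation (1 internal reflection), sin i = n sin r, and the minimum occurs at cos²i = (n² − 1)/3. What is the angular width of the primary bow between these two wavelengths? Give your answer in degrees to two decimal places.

1.72°

At 400 nm (n = 1.343): cos²i = 0.26788 → i = 58.830°, r = 39.577°, D_min = 139.354°, rainbow angle = 40.646°.
At 644 nm (n = 1.331): cos²i = 0.25719 → i = 59.527°, r = 40.356°, D_min = 137.630°, rainbow angle = 42.370°.
Angular width = |40.646° − 42.370°| = 1.724°.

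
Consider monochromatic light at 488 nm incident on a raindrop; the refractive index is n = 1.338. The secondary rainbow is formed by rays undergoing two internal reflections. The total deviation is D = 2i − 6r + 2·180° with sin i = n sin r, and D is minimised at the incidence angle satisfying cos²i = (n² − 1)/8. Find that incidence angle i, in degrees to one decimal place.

cos²i = (1.338² − 1)/8 = (1.79024 − 1)/8 = 0.09878.
cos i = 0.31429, so i = 71.682°.

71.7°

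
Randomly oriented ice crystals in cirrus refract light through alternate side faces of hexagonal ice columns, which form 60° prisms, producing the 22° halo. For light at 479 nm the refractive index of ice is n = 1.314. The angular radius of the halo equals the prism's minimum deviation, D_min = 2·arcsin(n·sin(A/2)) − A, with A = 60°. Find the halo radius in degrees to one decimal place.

n·sin(A/2) = 1.314 × sin 30° = 1.314 × 0.5000 = 0.6570.
D_min = 2·arcsin(0.6570) − 60° = 2 × 41.071° − 60° = 22.143°.

22.1°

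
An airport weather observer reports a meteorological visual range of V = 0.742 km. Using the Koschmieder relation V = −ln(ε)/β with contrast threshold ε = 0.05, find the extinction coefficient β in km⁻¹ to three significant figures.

β = −ln(0.05) / V = 2.996 / 0.742 = 4.0374 km⁻¹.

4.04 km⁻¹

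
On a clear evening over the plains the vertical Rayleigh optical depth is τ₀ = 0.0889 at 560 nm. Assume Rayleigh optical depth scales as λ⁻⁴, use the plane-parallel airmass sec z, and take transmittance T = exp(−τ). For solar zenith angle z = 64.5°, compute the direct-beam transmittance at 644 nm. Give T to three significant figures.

0.889

sec 64.5° = 2.3228.
τ = 0.0889 × (560/644)⁴ × 2.3228 = 0.0889 × 0.5718 × 2.3228 = 0.1181.
T = exp(−0.1181) = 0.8886.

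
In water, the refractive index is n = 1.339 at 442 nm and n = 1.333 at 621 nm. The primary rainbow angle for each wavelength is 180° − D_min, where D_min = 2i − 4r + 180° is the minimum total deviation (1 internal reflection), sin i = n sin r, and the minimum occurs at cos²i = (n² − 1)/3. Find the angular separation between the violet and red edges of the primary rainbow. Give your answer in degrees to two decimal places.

At 442 nm (n = 1.339): cos²i = 0.26431 → i = 59.062°, r = 39.834°, D_min = 138.786°, rainbow angle = 41.214°.
At 621 nm (n = 1.333): cos²i = 0.25896 → i = 59.410°, r = 40.225°, D_min = 137.922°, rainbow angle = 42.078°.
Angular width = |41.214° − 42.078°| = 0.865°.

0.86°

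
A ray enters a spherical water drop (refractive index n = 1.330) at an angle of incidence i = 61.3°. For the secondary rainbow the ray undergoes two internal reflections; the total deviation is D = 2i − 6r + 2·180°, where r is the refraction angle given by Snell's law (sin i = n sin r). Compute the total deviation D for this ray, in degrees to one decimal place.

235.0°

sin r = sin 61.3° / 1.330 = 0.8771/1.330 = 0.6595; r = 41.26°.
D = 2·61.3° − 6·41.26° + 2·180° = 122.60° − 247.57° + 360° = 235.03°.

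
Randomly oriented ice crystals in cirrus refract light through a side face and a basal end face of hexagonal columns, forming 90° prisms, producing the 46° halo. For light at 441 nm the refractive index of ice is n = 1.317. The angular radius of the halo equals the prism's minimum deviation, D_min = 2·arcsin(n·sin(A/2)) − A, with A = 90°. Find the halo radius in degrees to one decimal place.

47.3°

n·sin(A/2) = 1.317 × sin 45° = 1.317 × 0.7071 = 0.9313.
D_min = 2·arcsin(0.9313) − 90° = 2 × 68.632° − 90° = 47.264°.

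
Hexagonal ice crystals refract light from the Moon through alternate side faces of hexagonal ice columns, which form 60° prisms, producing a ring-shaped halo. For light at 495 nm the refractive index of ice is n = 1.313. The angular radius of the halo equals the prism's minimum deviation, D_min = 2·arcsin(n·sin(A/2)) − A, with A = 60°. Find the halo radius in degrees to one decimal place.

n·sin(A/2) = 1.313 × sin 30° = 1.313 × 0.5000 = 0.6565.
D_min = 2·arcsin(0.6565) − 60° = 2 × 41.033° − 60° = 22.067°.

22.1°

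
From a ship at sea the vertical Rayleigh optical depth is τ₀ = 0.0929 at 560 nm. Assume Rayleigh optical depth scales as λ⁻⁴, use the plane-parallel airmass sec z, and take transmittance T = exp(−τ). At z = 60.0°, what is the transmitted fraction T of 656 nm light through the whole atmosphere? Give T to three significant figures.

0.906

sec 60.0° = 2.0000.
τ = 0.0929 × (560/656)⁴ × 2.0000 = 0.0929 × 0.5311 × 2.0000 = 0.0987.
T = exp(−0.0987) = 0.9060.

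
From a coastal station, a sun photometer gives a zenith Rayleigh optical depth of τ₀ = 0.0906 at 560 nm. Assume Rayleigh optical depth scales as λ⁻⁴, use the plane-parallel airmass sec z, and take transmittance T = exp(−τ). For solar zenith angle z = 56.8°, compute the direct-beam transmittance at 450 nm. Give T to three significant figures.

0.672

sec 56.8° = 1.8263.
τ = 0.0906 × (560/450)⁴ × 1.8263 = 0.0906 × 2.3983 × 1.8263 = 0.3968.
T = exp(−0.3968) = 0.6725.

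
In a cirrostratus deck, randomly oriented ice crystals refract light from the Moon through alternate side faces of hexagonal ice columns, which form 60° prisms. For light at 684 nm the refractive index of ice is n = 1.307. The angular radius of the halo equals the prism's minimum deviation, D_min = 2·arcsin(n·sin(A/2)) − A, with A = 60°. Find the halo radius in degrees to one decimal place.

n·sin(A/2) = 1.307 × sin 30° = 1.307 × 0.5000 = 0.6535.
D_min = 2·arcsin(0.6535) − 60° = 2 × 40.806° − 60° = 21.612°.

21.6°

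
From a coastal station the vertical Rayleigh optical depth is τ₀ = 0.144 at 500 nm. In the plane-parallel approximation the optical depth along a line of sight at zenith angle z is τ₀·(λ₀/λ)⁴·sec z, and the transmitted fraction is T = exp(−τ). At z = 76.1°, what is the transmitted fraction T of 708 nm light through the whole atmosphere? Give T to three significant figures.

0.861

sec 76.1° = 4.1627.
τ = 0.144 × (500/708)⁴ × 4.1627 = 0.144 × 0.2487 × 4.1627 = 0.1491.
T = exp(−0.1491) = 0.8615.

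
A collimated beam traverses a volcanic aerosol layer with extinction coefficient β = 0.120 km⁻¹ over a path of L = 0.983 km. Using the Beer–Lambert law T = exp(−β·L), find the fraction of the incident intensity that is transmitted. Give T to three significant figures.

τ = β·L = 0.120 × 0.983 = 0.1180.
T = exp(−0.1180) = 0.8887.

0.889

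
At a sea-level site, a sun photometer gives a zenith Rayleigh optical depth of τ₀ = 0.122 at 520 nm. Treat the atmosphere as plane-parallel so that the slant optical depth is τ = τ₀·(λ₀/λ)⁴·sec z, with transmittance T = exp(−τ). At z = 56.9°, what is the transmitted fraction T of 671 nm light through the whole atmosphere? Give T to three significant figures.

sec 56.9° = 1.8312.
τ = 0.122 × (520/671)⁴ × 1.8312 = 0.122 × 0.3607 × 1.8312 = 0.0806.
T = exp(−0.0806) = 0.9226.

0.923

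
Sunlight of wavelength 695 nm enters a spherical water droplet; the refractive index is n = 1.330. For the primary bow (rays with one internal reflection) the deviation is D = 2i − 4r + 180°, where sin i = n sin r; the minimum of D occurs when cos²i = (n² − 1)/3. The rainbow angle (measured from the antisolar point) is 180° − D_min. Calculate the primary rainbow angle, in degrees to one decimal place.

42.5°

cos²i = (1.76890 − 1)/3 = 0.25630; i = arccos(0.50626) = 59.585°.
sin r = sin 59.585°/1.330 = 0.64841; r = 40.422°.
D_min = 2·59.585° − 4·40.422° + 180° = 137.484°.
Rainbow angle = 180° − D_min = 42.516°.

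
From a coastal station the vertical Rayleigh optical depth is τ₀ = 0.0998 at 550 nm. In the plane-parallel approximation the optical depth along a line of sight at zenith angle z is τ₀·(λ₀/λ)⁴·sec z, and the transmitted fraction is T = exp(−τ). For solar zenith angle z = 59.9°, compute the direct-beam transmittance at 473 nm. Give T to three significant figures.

sec 59.9° = 1.9940.
τ = 0.0998 × (550/473)⁴ × 1.9940 = 0.0998 × 1.8281 × 1.9940 = 0.3638.
T = exp(−0.3638) = 0.6950.

0.695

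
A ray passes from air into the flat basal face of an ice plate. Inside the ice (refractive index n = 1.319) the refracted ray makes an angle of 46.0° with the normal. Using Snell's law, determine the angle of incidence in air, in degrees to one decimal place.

71.6°

Snell: sin θ_i = n · sin θ_r = 1.319 × sin 46.0° = 1.319 × 0.7193 = 0.9488.
θ_i = arcsin(0.9488) = 71.59°.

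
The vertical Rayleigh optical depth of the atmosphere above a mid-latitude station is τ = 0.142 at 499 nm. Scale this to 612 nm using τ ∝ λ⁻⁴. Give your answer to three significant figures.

τ(612 nm) = τ(499 nm) × (499/612)⁴ = 0.142 × (0.8154)⁴ = 0.142 × 0.4420 = 0.0628.

0.0628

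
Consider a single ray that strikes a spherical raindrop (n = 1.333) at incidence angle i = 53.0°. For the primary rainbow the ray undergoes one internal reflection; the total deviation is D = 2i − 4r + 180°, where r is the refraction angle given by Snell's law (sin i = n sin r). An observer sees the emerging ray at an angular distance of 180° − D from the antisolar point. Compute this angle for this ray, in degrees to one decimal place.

41.2°

sin r = sin 53.0° / 1.333 = 0.7986/1.333 = 0.5991; r = 36.81°.
D = 2·53.0° − 4·36.81° + 180° = 106.00° − 147.23° + 180° = 138.77°.
Angle from antisolar point = 180° − D = 41.23°.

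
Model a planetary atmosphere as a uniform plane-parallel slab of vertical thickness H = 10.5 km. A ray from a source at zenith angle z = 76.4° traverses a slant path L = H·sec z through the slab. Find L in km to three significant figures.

sec z = 1/cos 76.4° = 4.2527.
L = 10.5 × 4.2527 = 44.654 km.

44.7 km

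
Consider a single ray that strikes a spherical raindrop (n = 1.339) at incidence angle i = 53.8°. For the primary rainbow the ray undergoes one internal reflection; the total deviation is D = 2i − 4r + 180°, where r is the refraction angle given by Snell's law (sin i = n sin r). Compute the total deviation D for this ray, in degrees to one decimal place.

sin r = sin 53.8° / 1.339 = 0.8070/1.339 = 0.6027; r = 37.06°.
D = 2·53.8° − 4·37.06° + 180° = 107.60° − 148.24° + 180° = 139.36°.

139.4°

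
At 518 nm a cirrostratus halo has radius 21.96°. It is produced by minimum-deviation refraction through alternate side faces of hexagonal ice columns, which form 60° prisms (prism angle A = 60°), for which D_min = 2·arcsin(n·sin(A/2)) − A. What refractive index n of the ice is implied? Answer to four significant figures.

1.312

Rearranging: n = sin((D_min + A)/2) / sin(A/2).
(D_min + A)/2 = (21.96° + 60°)/2 = 40.980°.
n = sin 40.980° / sin 30° = 0.6558 / 0.5000 = 1.3116.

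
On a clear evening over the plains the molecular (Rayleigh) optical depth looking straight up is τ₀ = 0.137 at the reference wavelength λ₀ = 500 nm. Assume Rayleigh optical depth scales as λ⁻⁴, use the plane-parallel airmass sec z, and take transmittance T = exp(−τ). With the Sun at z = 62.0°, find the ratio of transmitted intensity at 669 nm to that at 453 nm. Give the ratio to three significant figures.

Airmass: sec 62.0° = 2.1301.
τ(669 nm) = 0.137 × (500/669)⁴ × 2.1301 = 0.137 × 0.3120 × 2.1301 = 0.0911.
τ(453 nm) = 0.137 × (500/453)⁴ × 2.1301 = 0.137 × 1.4842 × 2.1301 = 0.4331.
T(669)/T(453) = exp(τ_B − τ_A) = exp(0.3421) = 1.4078.

1.41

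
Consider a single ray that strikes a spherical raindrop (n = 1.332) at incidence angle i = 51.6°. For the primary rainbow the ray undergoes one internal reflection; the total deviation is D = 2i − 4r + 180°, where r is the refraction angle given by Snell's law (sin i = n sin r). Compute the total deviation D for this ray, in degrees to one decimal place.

139.0°

sin r = sin 51.6° / 1.332 = 0.7837/1.332 = 0.5884; r = 36.04°.
D = 2·51.6° − 4·36.04° + 180° = 103.20° − 144.16° + 180° = 139.04°.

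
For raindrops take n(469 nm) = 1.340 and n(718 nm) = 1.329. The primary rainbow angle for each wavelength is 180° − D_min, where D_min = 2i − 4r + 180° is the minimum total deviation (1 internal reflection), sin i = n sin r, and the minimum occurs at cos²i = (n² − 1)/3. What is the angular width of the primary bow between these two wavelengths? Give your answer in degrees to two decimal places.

At 469 nm (n = 1.340): cos²i = 0.26520 → i = 59.004°, r = 39.770°, D_min = 138.929°, rainbow angle = 41.071°.
At 718 nm (n = 1.329): cos²i = 0.25541 → i = 59.643°, r = 40.487°, D_min = 137.337°, rainbow angle = 42.663°.
Angular width = |41.071° − 42.663°| = 1.592°.

1.59°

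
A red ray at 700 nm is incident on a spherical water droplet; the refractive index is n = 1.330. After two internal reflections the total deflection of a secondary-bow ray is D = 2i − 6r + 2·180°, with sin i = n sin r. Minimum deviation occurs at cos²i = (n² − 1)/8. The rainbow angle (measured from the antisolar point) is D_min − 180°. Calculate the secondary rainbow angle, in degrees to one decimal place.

cos²i = (1.76890 − 1)/8 = 0.09611; i = arccos(0.31002) = 71.940°.
sin r = sin 71.940°/1.330 = 0.71483; r = 45.630°.
D_min = 2·71.940° − 6·45.630° + 360° = 230.101°.
Rainbow angle = D_min − 180° = 50.101°.

50.1°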